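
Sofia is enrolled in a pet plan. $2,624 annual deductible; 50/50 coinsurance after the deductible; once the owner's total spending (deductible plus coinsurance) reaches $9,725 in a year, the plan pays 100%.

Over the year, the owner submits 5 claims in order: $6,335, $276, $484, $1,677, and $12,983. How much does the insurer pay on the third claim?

$242

Claim 1 — $6,335: $2,624 finishes the deductible; $3,711 goes to coinsurance; coinsurance $3,711 × 50% = $1,855.50. Owner owes $4,479.50 (running OOP $4,479.50). Insurer: $6,335 − $4,479.50 = $1,855.50.
Claim 2 — $276: deductible already satisfied, so owner's share is 50% × $276 = $138. Owner owes $138 (running OOP $4,617.50). Plan pays $276 − $138 = $138.
Claim 3 — $484: deductible met; 50% of $484 = $242. Owner owes $242 (running OOP $4,859.50). Insurer: $484 − $242 = $242.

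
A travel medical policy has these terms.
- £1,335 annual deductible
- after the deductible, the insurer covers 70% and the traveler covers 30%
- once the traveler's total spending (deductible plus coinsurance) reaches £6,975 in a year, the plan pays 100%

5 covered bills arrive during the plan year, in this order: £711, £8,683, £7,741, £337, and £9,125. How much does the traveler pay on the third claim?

Claim 1 (£711): fully absorbed by the deductible. Cost to traveler: £711. OOP to date £711.
Claim 2 (£8,683): £624 to deductible, leaving £8,059; traveler's 30% is £2,417.70. Traveler owes £3,041.70 (running OOP £3,752.70).
Claim 3 (£7,741): deductible already satisfied, so traveler's share is 30% × £7,741 = £2,322.30. Traveler owes £2,322.30 (running OOP £6,075).

£2,322.30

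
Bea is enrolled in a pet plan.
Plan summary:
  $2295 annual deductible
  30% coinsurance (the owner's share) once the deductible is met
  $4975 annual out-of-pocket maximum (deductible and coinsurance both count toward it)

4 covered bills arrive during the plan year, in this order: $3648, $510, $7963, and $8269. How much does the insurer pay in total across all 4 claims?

$15415

Claim 1 — $3648: $2295 to deductible, leaving $1353; owner's 30% is $405.90. Owner pays $2700.90; OOP now $2700.90. Insurer: $3648 − $2700.90 = $947.10.
Claim 2 — $510: 30% coinsurance on $510 = $153. Cost to owner: $153. OOP to date $2853.90. Insurer: $510 − $153 = $357.
Claim 3 — $7963: 30% coinsurance on $7963 = $2388.90. Adding that to $2853.90 gives $5242.80, past the $4975 cap; owner pays only $4975 − $2853.90 = $2121.10. Plan pays $7963 − $2121.10 = $5841.90.
Claim 4 — $8269: deductible met; 30% of $8269 = $2480.70. That would push OOP to $7455.70, over the $4975 cap, so owner pays $4975 − $4975 = $0. Plan pays $8269 − $0 = $8269.
Insurer total: $947.10 + $357 + $5841.90 + $8269 = $15415.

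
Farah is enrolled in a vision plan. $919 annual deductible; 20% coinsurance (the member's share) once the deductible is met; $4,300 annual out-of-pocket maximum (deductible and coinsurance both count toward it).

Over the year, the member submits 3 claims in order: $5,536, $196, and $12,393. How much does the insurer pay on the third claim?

$9,974.60

Claim 1 — $5,536: $919 to deductible, leaving $4,617; 20% of $4,617 = $923.40. Member owes $1,842.40 (running OOP $1,842.40). Insurer: $5,536 − $1,842.40 = $3,693.60.
Claim 2 — $196: deductible met; 20% of $196 = $39.20. Member pays $39.20; OOP now $1,881.60. Insurer: $196 − $39.20 = $156.80.
Claim 3 — $12,393: deductible already satisfied, so member's share is 20% × $12,393 = $2,478.60. OOP would hit $4,360.20 > $4,300, so the cap limits the member to $4,300 − $1,881.60 = $2,418.40. Insurer: $12,393 − $2,418.40 = $9,974.60.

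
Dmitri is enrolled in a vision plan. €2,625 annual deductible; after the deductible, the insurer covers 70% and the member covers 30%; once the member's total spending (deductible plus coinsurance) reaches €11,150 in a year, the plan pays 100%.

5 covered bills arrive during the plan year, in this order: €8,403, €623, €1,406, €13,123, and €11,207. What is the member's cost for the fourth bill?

Claim 1 (€8,403): €2,625 to deductible, leaving €5,778; 30% of €5,778 = €1,733.40. Member owes €4,358.40 (running OOP €4,358.40).
Claim 2 (€623): deductible already satisfied, so member's share is 30% × €623 = €186.90. Member pays €186.90; OOP now €4,545.30.
Claim 3 (€1,406): 30% coinsurance on €1,406 = €421.80. Member owes €421.80 (running OOP €4,967.10).
Claim 4 (€13,123): 30% coinsurance on €13,123 = €3,936.90. Member owes €3,936.90 (running OOP €8,904).

€3,936.90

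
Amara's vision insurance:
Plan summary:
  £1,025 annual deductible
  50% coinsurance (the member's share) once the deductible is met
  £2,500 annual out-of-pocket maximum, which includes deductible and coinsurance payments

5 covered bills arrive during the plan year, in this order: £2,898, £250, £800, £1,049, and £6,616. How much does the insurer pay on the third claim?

£400

Claim 1 (£2,898): £1,025 finishes the deductible; £1,873 goes to coinsurance; coinsurance £1,873 × 50% = £936.50. Member owes £1,961.50 (running OOP £1,961.50). Insurer: £2,898 − £1,961.50 = £936.50.
Claim 2 (£250): 50% coinsurance on £250 = £125. Member pays £125; OOP now £2,086.50. Plan pays £250 − £125 = £125.
Claim 3 (£800): deductible met; 50% of £800 = £400. Cost to member: £400. OOP to date £2,486.50. Plan pays £800 − £400 = £400.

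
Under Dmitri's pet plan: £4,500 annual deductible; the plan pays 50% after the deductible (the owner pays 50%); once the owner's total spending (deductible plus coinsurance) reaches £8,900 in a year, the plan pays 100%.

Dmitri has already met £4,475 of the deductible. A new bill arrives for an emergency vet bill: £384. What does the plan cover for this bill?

Remaining deductible: £4,500 − £4,475 = £25.
That leaves £384 − £25 = £359 for coinsurance.
Owner's 50% share of £359 is £179.50.
That puts the owner's cost at £25 + £179.50 = £204.50 before any cap.
Year-to-date out-of-pocket becomes £4,475 + £204.50 = £4,679.50, still under the £8,900 maximum, so no cap applies.
The insurer covers the remainder: £384 − £204.50 = £179.50.

£179.50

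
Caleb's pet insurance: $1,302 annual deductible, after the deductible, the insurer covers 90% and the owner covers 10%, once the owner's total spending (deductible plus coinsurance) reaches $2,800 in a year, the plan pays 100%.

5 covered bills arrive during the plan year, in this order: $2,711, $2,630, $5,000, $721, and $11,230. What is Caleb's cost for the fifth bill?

Bill 1, $2,711: $1,302 finishes the deductible; $1,409 goes to coinsurance; 10% of $1,409 = $140.90. Owner pays $1,442.90; OOP now $1,442.90.
Bill 2, $2,630: deductible already satisfied, so owner's share is 10% × $2,630 = $263. Cost to owner: $263. OOP to date $1,705.90.
Bill 3, $5,000: deductible met; 10% of $5,000 = $500. Cost to owner: $500. OOP to date $2,205.90.
Bill 4, $721: 10% coinsurance on $721 = $72.10. Cost to owner: $72.10. OOP to date $2,278.
Bill 5, $11,230: deductible already satisfied, so owner's share is 10% × $11,230 = $1,123. OOP would hit $3,401 > $2,800, so the cap limits the owner to $2,800 − $2,278 = $522.

$522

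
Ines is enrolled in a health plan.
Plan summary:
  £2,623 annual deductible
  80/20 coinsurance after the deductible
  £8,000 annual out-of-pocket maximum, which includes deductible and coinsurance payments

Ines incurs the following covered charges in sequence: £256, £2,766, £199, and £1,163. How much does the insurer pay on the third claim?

Claim 1 (£256): fully absorbed by the deductible. Patient pays £256; OOP now £256. Plan pays £256 − £256 = £0.
Claim 2 (£2,766): deductible takes £2,367, £399 remains; 20% of £399 = £79.80. Patient owes £2,446.80 (running OOP £2,702.80). Insurer: £2,766 − £2,446.80 = £319.20.
Claim 3 (£199): deductible met; 20% of £199 = £39.80. Patient pays £39.80; OOP now £2,742.60. Insurer: £199 − £39.80 = £159.20.

£159.20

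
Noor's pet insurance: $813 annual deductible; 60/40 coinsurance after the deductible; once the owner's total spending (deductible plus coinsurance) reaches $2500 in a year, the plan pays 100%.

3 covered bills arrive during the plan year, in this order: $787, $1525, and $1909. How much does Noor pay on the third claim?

$763.60

Claim 1 ($787): all of it applies to the deductible. Owner owes $787 (running OOP $787).
Claim 2 ($1525): $26 to deductible, leaving $1499; owner's 40% is $599.60. Owner pays $625.60; OOP now $1412.60.
Claim 3 ($1909): 40% coinsurance on $1909 = $763.60. Cost to owner: $763.60. OOP to date $2176.20.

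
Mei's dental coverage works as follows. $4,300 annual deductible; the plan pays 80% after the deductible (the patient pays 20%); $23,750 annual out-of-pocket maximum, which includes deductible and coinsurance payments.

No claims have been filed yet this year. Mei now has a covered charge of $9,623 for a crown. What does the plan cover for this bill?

$4,258.40

Deductible not yet touched, so the first $4,300 of the bill goes to the deductible.
The remaining $5,323 (= $9,623 − $4,300) moves to coinsurance.
20% of $5,323 = $1,064.60 falls to the patient.
That puts the patient's cost at $4,300 + $1,064.60 = $5,364.60 before any cap.
Total out-of-pocket so far would be $0 + $5,364.60 = $5,364.60, below the $23,750 cap — no reduction.
The plan picks up $9,623 − $5,364.60 = $4,258.40.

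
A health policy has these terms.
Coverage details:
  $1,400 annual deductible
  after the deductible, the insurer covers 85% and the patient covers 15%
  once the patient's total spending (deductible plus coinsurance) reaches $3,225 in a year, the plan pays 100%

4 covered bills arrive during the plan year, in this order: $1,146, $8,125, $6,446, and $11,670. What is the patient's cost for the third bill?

#1 ($1,146): all of it applies to the deductible. Cost to patient: $1,146. OOP to date $1,146.
#2 ($8,125): $254 finishes the deductible; $7,871 goes to coinsurance; coinsurance $7,871 × 15% = $1,180.65. Patient owes $1,434.65 (running OOP $2,580.65).
#3 ($6,446): 15% coinsurance on $6,446 = $966.90. OOP would hit $3,547.55 > $3,225, so the cap limits the patient to $3,225 − $2,580.65 = $644.35.

$644.35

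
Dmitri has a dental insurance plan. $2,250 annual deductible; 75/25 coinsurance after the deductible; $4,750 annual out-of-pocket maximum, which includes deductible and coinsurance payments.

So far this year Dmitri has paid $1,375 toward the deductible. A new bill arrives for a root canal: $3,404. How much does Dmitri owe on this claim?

$1,507.25

$1,375 of the $2,250 deductible is already met, leaving $875.
After the $875 deductible portion, $3,404 − $875 = $2,529 is subject to coinsurance.
25% of $2,529 = $632.25 falls to the patient.
Patient responsibility before any cap: $875 + $632.25 = $1,507.25.
Total out-of-pocket so far would be $1,375 + $1,507.25 = $2,882.25, below the $4,750 cap — no reduction.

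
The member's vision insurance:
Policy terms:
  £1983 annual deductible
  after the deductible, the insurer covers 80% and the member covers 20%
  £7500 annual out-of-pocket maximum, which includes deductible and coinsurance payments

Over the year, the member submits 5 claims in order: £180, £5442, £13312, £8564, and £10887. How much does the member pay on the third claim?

Claim 1 (£180): entire amount goes to the deductible. Member owes £180 (running OOP £180).
Claim 2 (£5442): deductible takes £1803, £3639 remains; member's 20% is £727.80. Cost to member: £2530.80. OOP to date £2710.80.
Claim 3 (£13312): deductible already satisfied, so member's share is 20% × £13312 = £2662.40. Member pays £2662.40; OOP now £5373.20.

£2662.40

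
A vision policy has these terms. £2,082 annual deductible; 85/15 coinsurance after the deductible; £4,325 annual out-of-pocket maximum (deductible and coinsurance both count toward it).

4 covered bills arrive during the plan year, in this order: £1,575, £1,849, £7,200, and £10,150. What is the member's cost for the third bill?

Claim 1 (£1,575): fully absorbed by the deductible. Cost to member: £1,575. OOP to date £1,575.
Claim 2 (£1,849): deductible takes £507, £1,342 remains; member's 15% is £201.30. Cost to member: £708.30. OOP to date £2,283.30.
Claim 3 (£7,200): deductible already satisfied, so member's share is 15% × £7,200 = £1,080. Member pays £1,080; OOP now £3,363.30.

£1,080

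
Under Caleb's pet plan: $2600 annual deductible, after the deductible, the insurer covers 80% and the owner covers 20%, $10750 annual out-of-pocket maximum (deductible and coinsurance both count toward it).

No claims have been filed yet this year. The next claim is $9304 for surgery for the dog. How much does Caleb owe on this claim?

The full $2600 deductible is still open; $2600 of this bill applies to it.
That leaves $9304 − $2600 = $6704 for coinsurance.
Coinsurance: $6704 × 20% = $1340.80.
Owner responsibility before any cap: $2600 + $1340.80 = $3940.80.
Year-to-date out-of-pocket becomes $0 + $3940.80 = $3940.80, still under the $10750 maximum, so no cap applies.

$3940.80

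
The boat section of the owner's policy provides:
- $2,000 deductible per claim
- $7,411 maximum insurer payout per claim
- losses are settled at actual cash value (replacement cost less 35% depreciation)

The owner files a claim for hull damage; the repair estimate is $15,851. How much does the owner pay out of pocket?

$8,440

At 35% depreciation, ACV = $15,851 − $5,547.85 = $10,303.15.
After the deductible, $10,303.15 − $2,000 = $8,303.15 remains.
$8,303.15 exceeds the $7,411 limit, so the insurer pays the limit: $7,411.
The owner bears the rest of the original loss: $15,851 − $7,411 = $8,440.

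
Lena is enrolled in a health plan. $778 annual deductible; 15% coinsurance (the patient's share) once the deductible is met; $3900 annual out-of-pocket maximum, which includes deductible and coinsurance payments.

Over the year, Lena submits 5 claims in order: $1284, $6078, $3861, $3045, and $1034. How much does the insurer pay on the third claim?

Bill 1, $1284: $778 to deductible, leaving $506; 15% of $506 = $75.90. Patient pays $853.90; OOP now $853.90. Plan pays $1284 − $853.90 = $430.10.
Bill 2, $6078: deductible met; 15% of $6078 = $911.70. Patient pays $911.70; OOP now $1765.60. Plan pays $6078 − $911.70 = $5166.30.
Bill 3, $3861: 15% coinsurance on $3861 = $579.15. Patient owes $579.15 (running OOP $2344.75). Insurer: $3861 − $579.15 = $3281.85.

$3281.85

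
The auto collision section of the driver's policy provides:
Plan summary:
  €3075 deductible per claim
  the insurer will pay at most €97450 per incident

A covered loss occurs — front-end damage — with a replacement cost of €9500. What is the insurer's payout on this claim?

€6425

After the deductible, €9500 − €3075 = €6425 remains.
€6425 is within the €97450 limit, so the insurer pays €6425.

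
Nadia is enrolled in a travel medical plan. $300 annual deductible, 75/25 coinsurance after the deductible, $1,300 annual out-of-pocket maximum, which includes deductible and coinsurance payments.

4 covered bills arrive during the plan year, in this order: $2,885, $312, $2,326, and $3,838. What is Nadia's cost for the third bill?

Claim 1 — $2,885: $300 finishes the deductible; $2,585 goes to coinsurance; 25% of $2,585 = $646.25. Traveler pays $946.25; OOP now $946.25.
Claim 2 — $312: 25% coinsurance on $312 = $78. Traveler pays $78; OOP now $1,024.25.
Claim 3 — $2,326: deductible met; 25% of $2,326 = $581.50. That would push OOP to $1,605.75, over the $1,300 cap, so traveler pays $1,300 − $1,024.25 = $275.75.

$275.75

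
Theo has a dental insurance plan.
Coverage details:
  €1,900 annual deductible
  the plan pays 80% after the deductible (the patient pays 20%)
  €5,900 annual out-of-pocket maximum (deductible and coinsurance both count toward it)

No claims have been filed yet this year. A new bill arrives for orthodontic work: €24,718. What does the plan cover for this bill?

Nothing has been paid toward the €1,900 deductible, so the first €1,900 of this charge is applied there.
After the €1,900 deductible portion, €24,718 − €1,900 = €22,818 is subject to coinsurance.
Patient's 20% share of €22,818 is €4,563.60.
Patient responsibility before any cap: €1,900 + €4,563.60 = €6,463.60.
That would bring total out-of-pocket to €6,463.60, past the €5,900 cap. The patient is capped at €5,900 − €0 = €5,900 on this claim.
The insurer covers the remainder: €24,718 − €5,900 = €18,818.

€18,818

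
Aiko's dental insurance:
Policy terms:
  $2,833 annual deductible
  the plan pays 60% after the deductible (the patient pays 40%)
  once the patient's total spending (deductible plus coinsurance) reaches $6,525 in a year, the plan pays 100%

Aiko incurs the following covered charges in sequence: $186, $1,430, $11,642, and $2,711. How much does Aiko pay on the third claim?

$4,909

Bill 1, $186: all of it applies to the deductible. Cost to patient: $186. OOP to date $186.
Bill 2, $1,430: fully absorbed by the deductible. Cost to patient: $1,430. OOP to date $1,616.
Bill 3, $11,642: $1,217 finishes the deductible; $10,425 goes to coinsurance; patient's 40% is $4,170. Deductible plus coinsurance: $1,217 + $4,170 = $5,387. OOP would hit $7,003 > $6,525, so the cap limits the patient to $6,525 − $1,616 = $4,909.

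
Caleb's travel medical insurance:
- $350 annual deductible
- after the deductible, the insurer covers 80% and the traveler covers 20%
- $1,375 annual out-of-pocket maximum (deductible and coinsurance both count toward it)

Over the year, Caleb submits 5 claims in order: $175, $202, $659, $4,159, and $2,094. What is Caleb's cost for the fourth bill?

Claim 1 — $175: all of it applies to the deductible. Traveler pays $175; OOP now $175.
Claim 2 — $202: $175 to deductible, leaving $27; coinsurance $27 × 20% = $5.40. Cost to traveler: $180.40. OOP to date $355.40.
Claim 3 — $659: 20% coinsurance on $659 = $131.80. Traveler pays $131.80; OOP now $487.20.
Claim 4 — $4,159: deductible already satisfied, so traveler's share is 20% × $4,159 = $831.80. Traveler pays $831.80; OOP now $1,319.

$831.80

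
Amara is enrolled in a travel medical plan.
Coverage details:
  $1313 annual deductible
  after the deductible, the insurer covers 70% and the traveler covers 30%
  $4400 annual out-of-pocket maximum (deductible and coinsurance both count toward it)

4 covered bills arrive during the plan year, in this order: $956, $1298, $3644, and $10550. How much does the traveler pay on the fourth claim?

$1711.50

#1 ($956): entire amount goes to the deductible. Traveler pays $956; OOP now $956.
#2 ($1298): deductible takes $357, $941 remains; traveler's 30% is $282.30. Cost to traveler: $639.30. OOP to date $1595.30.
#3 ($3644): 30% coinsurance on $3644 = $1093.20. Cost to traveler: $1093.20. OOP to date $2688.50.
#4 ($10550): 30% coinsurance on $10550 = $3165. That would push OOP to $5853.50, over the $4400 cap, so traveler pays $4400 − $2688.50 = $1711.50.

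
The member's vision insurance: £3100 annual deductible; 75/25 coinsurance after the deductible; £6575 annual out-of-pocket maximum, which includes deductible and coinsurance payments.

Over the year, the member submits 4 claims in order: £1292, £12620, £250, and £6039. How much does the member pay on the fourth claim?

£709.50

#1 (£1292): all of it applies to the deductible. Member owes £1292 (running OOP £1292).
#2 (£12620): £1808 to deductible, leaving £10812; 25% of £10812 = £2703. Cost to member: £4511. OOP to date £5803.
#3 (£250): 25% coinsurance on £250 = £62.50. Member owes £62.50 (running OOP £5865.50).
#4 (£6039): deductible already satisfied, so member's share is 25% × £6039 = £1509.75. That would push OOP to £7375.25, over the £6575 cap, so member pays £6575 − £5865.50 = £709.50.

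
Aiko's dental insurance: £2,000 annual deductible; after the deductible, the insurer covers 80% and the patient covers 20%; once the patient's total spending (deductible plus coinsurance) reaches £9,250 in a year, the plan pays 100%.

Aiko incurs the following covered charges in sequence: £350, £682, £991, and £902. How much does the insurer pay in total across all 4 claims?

£740

#1 (£350): fully absorbed by the deductible. Patient owes £350 (running OOP £350). Plan pays £350 − £350 = £0.
#2 (£682): all of it applies to the deductible. Cost to patient: £682. OOP to date £1,032. Insurer: £682 − £682 = £0.
#3 (£991): £968 to deductible, leaving £23; 20% of £23 = £4.60. Cost to patient: £972.60. OOP to date £2,004.60. Insurer: £991 − £972.60 = £18.40.
#4 (£902): deductible met; 20% of £902 = £180.40. Patient pays £180.40; OOP now £2,185. Plan pays £902 − £180.40 = £721.60.
Insurer total = bills − patient's total = £2,925 − £2,185 = £740.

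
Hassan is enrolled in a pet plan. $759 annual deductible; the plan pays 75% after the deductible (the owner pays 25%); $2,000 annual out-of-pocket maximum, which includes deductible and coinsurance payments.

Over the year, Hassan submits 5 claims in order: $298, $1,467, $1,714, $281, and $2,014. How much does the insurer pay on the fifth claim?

#1 ($298): entire amount goes to the deductible. Owner pays $298; OOP now $298. Plan pays $298 − $298 = $0.
#2 ($1,467): deductible takes $461, $1,006 remains; owner's 25% is $251.50. Owner owes $712.50 (running OOP $1,010.50). Plan pays $1,467 − $712.50 = $754.50.
#3 ($1,714): deductible met; 25% of $1,714 = $428.50. Owner owes $428.50 (running OOP $1,439). Plan pays $1,714 − $428.50 = $1,285.50.
#4 ($281): deductible met; 25% of $281 = $70.25. Cost to owner: $70.25. OOP to date $1,509.25. Plan pays $281 − $70.25 = $210.75.
#5 ($2,014): 25% coinsurance on $2,014 = $503.50. Adding that to $1,509.25 gives $2,012.75, past the $2,000 cap; owner pays only $2,000 − $1,509.25 = $490.75. Insurer: $2,014 − $490.75 = $1,523.25.

$1,523.25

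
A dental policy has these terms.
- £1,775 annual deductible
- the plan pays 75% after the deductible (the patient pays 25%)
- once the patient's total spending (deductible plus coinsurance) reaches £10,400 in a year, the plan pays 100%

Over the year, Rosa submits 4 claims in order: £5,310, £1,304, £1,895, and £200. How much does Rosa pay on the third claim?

£473.75

Claim 1 (£5,310): deductible takes £1,775, £3,535 remains; 25% of £3,535 = £883.75. Patient pays £2,658.75; OOP now £2,658.75.
Claim 2 (£1,304): deductible already satisfied, so patient's share is 25% × £1,304 = £326. Patient pays £326; OOP now £2,984.75.
Claim 3 (£1,895): 25% coinsurance on £1,895 = £473.75. Patient pays £473.75; OOP now £3,458.50.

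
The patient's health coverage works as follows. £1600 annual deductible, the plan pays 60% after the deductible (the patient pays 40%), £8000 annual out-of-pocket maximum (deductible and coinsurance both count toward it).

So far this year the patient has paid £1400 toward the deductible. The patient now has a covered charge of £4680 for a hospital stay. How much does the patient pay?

Deductible still to meet: £1600 − £1400 = £200.
That leaves £4680 − £200 = £4480 for coinsurance.
Coinsurance: £4480 × 40% = £1792.
Patient responsibility before any cap: £200 + £1792 = £1992.
Total out-of-pocket so far would be £1400 + £1992 = £3392, below the £8000 cap — no reduction.

£1992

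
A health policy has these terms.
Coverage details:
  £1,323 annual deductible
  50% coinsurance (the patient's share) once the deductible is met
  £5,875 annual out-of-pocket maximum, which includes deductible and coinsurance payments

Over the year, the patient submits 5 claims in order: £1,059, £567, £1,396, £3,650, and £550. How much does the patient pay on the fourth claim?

£1,825

#1 (£1,059): all of it applies to the deductible. Patient pays £1,059; OOP now £1,059.
#2 (£567): £264 to deductible, leaving £303; coinsurance £303 × 50% = £151.50. Cost to patient: £415.50. OOP to date £1,474.50.
#3 (£1,396): 50% coinsurance on £1,396 = £698. Patient pays £698; OOP now £2,172.50.
#4 (£3,650): 50% coinsurance on £3,650 = £1,825. Patient owes £1,825 (running OOP £3,997.50).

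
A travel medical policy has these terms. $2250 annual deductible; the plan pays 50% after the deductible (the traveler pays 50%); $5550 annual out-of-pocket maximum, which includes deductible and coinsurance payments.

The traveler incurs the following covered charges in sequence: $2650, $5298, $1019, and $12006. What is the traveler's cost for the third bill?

$451

Bill 1, $2650: deductible takes $2250, $400 remains; traveler's 50% is $200. Traveler pays $2450; OOP now $2450.
Bill 2, $5298: deductible already satisfied, so traveler's share is 50% × $5298 = $2649. Traveler owes $2649 (running OOP $5099).
Bill 3, $1019: 50% coinsurance on $1019 = $509.50. Adding that to $5099 gives $5608.50, past the $5550 cap; traveler pays only $5550 − $5099 = $451.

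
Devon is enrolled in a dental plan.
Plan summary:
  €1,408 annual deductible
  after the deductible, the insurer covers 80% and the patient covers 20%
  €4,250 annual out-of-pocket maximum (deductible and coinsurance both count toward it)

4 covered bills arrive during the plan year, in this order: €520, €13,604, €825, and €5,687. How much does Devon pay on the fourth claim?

Claim 1 — €520: entire amount goes to the deductible. Patient owes €520 (running OOP €520).
Claim 2 — €13,604: €888 to deductible, leaving €12,716; patient's 20% is €2,543.20. Cost to patient: €3,431.20. OOP to date €3,951.20.
Claim 3 — €825: deductible already satisfied, so patient's share is 20% × €825 = €165. Patient pays €165; OOP now €4,116.20.
Claim 4 — €5,687: deductible met; 20% of €5,687 = €1,137.40. OOP would hit €5,253.60 > €4,250, so the cap limits the patient to €4,250 − €4,116.20 = €133.80.

€133.80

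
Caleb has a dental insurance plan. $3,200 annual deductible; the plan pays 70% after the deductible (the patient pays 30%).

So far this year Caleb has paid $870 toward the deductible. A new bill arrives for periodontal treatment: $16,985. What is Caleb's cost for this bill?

$870 of the $3,200 deductible is already met, leaving $2,330.
That leaves $16,985 − $2,330 = $14,655 for coinsurance.
Patient's 30% share of $14,655 is $4,396.50.
That puts the patient's cost at $2,330 + $4,396.50 = $6,726.50.

$6,726.50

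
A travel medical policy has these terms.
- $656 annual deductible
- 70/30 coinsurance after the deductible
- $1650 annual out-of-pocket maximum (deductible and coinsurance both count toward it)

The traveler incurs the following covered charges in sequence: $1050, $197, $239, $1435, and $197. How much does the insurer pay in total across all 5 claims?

#1 ($1050): $656 to deductible, leaving $394; 30% of $394 = $118.20. Traveler owes $774.20 (running OOP $774.20). Insurer: $1050 − $774.20 = $275.80.
#2 ($197): 30% coinsurance on $197 = $59.10. Traveler pays $59.10; OOP now $833.30. Insurer: $197 − $59.10 = $137.90.
#3 ($239): 30% coinsurance on $239 = $71.70. Traveler owes $71.70 (running OOP $905). Insurer: $239 − $71.70 = $167.30.
#4 ($1435): 30% coinsurance on $1435 = $430.50. Cost to traveler: $430.50. OOP to date $1335.50. Plan pays $1435 − $430.50 = $1004.50.
#5 ($197): deductible met; 30% of $197 = $59.10. Cost to traveler: $59.10. OOP to date $1394.60. Plan pays $197 − $59.10 = $137.90.
Insurer total = bills − traveler's total = $3118 − $1394.60 = $1723.40.

$1723.40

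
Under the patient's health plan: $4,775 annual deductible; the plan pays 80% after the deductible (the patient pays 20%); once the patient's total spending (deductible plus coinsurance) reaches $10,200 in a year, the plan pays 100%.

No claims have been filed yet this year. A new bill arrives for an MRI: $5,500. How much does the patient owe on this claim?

$4,920

Nothing has been paid toward the $4,775 deductible, so the first $4,775 of this charge is applied there.
The remaining $725 (= $5,500 − $4,775) moves to coinsurance.
Patient's 20% share of $725 is $145.
Patient responsibility before any cap: $4,775 + $145 = $4,920.
Year-to-date out-of-pocket becomes $0 + $4,920 = $4,920, still under the $10,200 maximum, so no cap applies.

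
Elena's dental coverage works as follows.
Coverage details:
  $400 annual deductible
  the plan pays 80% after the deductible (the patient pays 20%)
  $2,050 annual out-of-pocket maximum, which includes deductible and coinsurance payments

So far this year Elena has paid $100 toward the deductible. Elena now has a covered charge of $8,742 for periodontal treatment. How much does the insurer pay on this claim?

Deductible still to meet: $400 − $100 = $300.
After the $300 deductible portion, $8,742 − $300 = $8,442 is subject to coinsurance.
Patient's 20% share of $8,442 is $1,688.40.
That puts the patient's cost at $300 + $1,688.40 = $1,988.40 before any cap.
Adding $1,988.40 to the $100 already spent would give $2,088.40, which exceeds the $2,050 cap; the patient pays just $2,050 − $100 = $1,950.
The plan picks up $8,742 − $1,950 = $6,792.

$6,792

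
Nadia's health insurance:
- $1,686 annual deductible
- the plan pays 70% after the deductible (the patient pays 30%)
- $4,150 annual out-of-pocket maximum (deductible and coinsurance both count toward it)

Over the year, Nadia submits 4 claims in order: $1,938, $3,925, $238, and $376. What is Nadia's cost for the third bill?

Claim 1 ($1,938): $1,686 finishes the deductible; $252 goes to coinsurance; patient's 30% is $75.60. Patient pays $1,761.60; OOP now $1,761.60.
Claim 2 ($3,925): 30% coinsurance on $3,925 = $1,177.50. Patient pays $1,177.50; OOP now $2,939.10.
Claim 3 ($238): deductible met; 30% of $238 = $71.40. Patient owes $71.40 (running OOP $3,010.50).

$71.40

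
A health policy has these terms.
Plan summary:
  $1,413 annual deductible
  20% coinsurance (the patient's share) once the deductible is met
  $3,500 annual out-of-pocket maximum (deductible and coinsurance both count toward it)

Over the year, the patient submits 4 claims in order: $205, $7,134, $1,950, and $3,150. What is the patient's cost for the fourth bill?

#1 ($205): all of it applies to the deductible. Cost to patient: $205. OOP to date $205.
#2 ($7,134): $1,208 finishes the deductible; $5,926 goes to coinsurance; 20% of $5,926 = $1,185.20. Cost to patient: $2,393.20. OOP to date $2,598.20.
#3 ($1,950): 20% coinsurance on $1,950 = $390. Cost to patient: $390. OOP to date $2,988.20.
#4 ($3,150): deductible met; 20% of $3,150 = $630. OOP would hit $3,618.20 > $3,500, so the cap limits the patient to $3,500 − $2,988.20 = $511.80.

$511.80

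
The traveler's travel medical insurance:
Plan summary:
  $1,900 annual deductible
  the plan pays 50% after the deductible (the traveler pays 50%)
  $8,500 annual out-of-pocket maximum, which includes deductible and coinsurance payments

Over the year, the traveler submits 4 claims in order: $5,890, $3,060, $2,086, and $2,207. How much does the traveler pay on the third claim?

$1,043

#1 ($5,890): $1,900 to deductible, leaving $3,990; 50% of $3,990 = $1,995. Cost to traveler: $3,895. OOP to date $3,895.
#2 ($3,060): 50% coinsurance on $3,060 = $1,530. Cost to traveler: $1,530. OOP to date $5,425.
#3 ($2,086): deductible already satisfied, so traveler's share is 50% × $2,086 = $1,043. Traveler pays $1,043; OOP now $6,468.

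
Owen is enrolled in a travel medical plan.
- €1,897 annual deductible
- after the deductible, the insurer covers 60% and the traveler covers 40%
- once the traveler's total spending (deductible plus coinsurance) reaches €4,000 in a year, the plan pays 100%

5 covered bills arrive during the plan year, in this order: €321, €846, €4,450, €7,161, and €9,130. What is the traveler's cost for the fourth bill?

Claim 1 (€321): entire amount goes to the deductible. Traveler owes €321 (running OOP €321).
Claim 2 (€846): entire amount goes to the deductible. Traveler pays €846; OOP now €1,167.
Claim 3 (€4,450): deductible takes €730, €3,720 remains; 40% of €3,720 = €1,488. Traveler pays €2,218; OOP now €3,385.
Claim 4 (€7,161): deductible already satisfied, so traveler's share is 40% × €7,161 = €2,864.40. OOP would hit €6,249.40 > €4,000, so the cap limits the traveler to €4,000 − €3,385 = €615.

€615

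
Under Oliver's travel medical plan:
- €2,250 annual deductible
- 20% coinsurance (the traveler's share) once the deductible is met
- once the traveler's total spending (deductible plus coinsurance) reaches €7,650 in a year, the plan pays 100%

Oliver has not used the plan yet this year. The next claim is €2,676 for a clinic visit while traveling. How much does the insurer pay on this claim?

Deductible not yet touched, so the first €2,250 of the bill goes to the deductible.
The remaining €426 (= €2,676 − €2,250) moves to coinsurance.
20% of €426 = €85.20 falls to the traveler.
So the traveler owes €2,250 + €85.20 = €2,335.20 before any cap.
Total out-of-pocket so far would be €0 + €2,335.20 = €2,335.20, below the €7,650 cap — no reduction.
The plan picks up €2,676 − €2,335.20 = €340.80.

€340.80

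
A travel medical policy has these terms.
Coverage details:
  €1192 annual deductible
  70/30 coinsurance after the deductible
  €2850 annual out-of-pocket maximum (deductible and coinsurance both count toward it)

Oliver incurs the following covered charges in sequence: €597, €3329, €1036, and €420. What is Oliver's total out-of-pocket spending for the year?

#1 (€597): entire amount goes to the deductible. Traveler owes €597 (running OOP €597).
#2 (€3329): €595 finishes the deductible; €2734 goes to coinsurance; 30% of €2734 = €820.20. Cost to traveler: €1415.20. OOP to date €2012.20.
#3 (€1036): deductible met; 30% of €1036 = €310.80. Traveler pays €310.80; OOP now €2323.
#4 (€420): 30% coinsurance on €420 = €126. Cost to traveler: €126. OOP to date €2449.
Total paid by the traveler: €597 + €1415.20 + €310.80 + €126 = €2449.

€2449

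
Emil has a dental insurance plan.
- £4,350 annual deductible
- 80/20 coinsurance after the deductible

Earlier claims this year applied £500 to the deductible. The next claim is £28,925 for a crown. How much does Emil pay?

£500 of the £4,350 deductible is already met, leaving £3,850.
That leaves £28,925 − £3,850 = £25,075 for coinsurance.
Patient's 20% share of £25,075 is £5,015.
So the patient owes £3,850 + £5,015 = £8,865.

£8,865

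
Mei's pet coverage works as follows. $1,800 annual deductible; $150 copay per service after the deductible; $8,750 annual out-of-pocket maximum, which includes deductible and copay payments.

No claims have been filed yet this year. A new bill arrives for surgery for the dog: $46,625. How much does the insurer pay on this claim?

$44,675

Deductible not yet touched, so the first $1,800 of the bill goes to the deductible.
The remaining $44,825 (= $46,625 − $1,800) moves to the copay.
Copay on this service: $150.
That puts the owner's cost at $1,800 + $150 = $1,950 before any cap.
Cumulative spending $0 + $1,950 = $1,950 stays under the $8,750 maximum.
The plan picks up $46,625 − $1,950 = $44,675.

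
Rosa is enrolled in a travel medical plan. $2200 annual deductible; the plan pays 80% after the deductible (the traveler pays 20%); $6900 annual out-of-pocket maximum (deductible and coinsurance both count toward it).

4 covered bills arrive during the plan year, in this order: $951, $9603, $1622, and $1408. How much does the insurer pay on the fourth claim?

Claim 1 — $951: all of it applies to the deductible. Traveler pays $951; OOP now $951. Insurer: $951 − $951 = $0.
Claim 2 — $9603: $1249 finishes the deductible; $8354 goes to coinsurance; traveler's 20% is $1670.80. Traveler owes $2919.80 (running OOP $3870.80). Insurer: $9603 − $2919.80 = $6683.20.
Claim 3 — $1622: deductible already satisfied, so traveler's share is 20% × $1622 = $324.40. Cost to traveler: $324.40. OOP to date $4195.20. Plan pays $1622 − $324.40 = $1297.60.
Claim 4 — $1408: deductible met; 20% of $1408 = $281.60. Traveler owes $281.60 (running OOP $4476.80). Insurer: $1408 − $281.60 = $1126.40.

$1126.40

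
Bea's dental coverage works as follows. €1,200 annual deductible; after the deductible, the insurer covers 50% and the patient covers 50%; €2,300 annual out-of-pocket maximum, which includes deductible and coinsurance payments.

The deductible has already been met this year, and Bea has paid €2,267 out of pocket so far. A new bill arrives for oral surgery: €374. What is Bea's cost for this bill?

With the deductible met, the entire €374 is subject to coinsurance.
Coinsurance: €374 × 50% = €187.
Year-to-date out-of-pocket would reach €2,267 + €187 = €2,454, above the €2,300 maximum, so the patient pays only €2,300 − €2,267 = €33.

€33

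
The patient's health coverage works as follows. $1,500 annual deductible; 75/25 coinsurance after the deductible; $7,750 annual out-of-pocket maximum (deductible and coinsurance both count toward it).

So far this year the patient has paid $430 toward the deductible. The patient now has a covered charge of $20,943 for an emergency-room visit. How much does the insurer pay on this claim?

$14,904.75

Deductible still to meet: $1,500 − $430 = $1,070.
After the $1,070 deductible portion, $20,943 − $1,070 = $19,873 is subject to coinsurance.
Coinsurance: $19,873 × 25% = $4,968.25.
So the patient owes $1,070 + $4,968.25 = $6,038.25 before any cap.
Year-to-date out-of-pocket becomes $430 + $6,038.25 = $6,468.25, still under the $7,750 maximum, so no cap applies.
The insurer covers the remainder: $20,943 − $6,038.25 = $14,904.75.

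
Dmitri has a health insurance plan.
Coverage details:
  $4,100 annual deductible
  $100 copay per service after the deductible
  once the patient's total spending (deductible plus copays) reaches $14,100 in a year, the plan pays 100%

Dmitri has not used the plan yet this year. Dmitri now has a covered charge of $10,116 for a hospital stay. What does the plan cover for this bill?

$5,916

Nothing has been paid toward the $4,100 deductible, so the first $4,100 of this charge is applied there.
After the $4,100 deductible portion, $10,116 − $4,100 = $6,016 is subject to the copay.
Copay on this service: $100.
So the patient owes $4,100 + $100 = $4,200 before any cap.
Year-to-date out-of-pocket becomes $0 + $4,200 = $4,200, still under the $14,100 maximum, so no cap applies.
The plan picks up $10,116 − $4,200 = $5,916.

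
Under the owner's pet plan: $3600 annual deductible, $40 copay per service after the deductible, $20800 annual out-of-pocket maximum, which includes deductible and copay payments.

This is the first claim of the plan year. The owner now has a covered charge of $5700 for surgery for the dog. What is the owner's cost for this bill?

The full $3600 deductible is still open; $3600 of this bill applies to it.
That leaves $5700 − $3600 = $2100 for the copay.
Copay on this service: $40.
That puts the owner's cost at $3600 + $40 = $3640 before any cap.
Total out-of-pocket so far would be $0 + $3640 = $3640, below the $20800 cap — no reduction.

$3640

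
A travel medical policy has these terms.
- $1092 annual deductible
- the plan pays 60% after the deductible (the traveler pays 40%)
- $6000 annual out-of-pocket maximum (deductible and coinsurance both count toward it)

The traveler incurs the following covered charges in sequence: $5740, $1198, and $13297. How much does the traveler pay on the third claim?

Claim 1 ($5740): $1092 finishes the deductible; $4648 goes to coinsurance; coinsurance $4648 × 40% = $1859.20. Traveler owes $2951.20 (running OOP $2951.20).
Claim 2 ($1198): deductible met; 40% of $1198 = $479.20. Traveler owes $479.20 (running OOP $3430.40).
Claim 3 ($13297): deductible already satisfied, so traveler's share is 40% × $13297 = $5318.80. OOP would hit $8749.20 > $6000, so the cap limits the traveler to $6000 − $3430.40 = $2569.60.

$2569.60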